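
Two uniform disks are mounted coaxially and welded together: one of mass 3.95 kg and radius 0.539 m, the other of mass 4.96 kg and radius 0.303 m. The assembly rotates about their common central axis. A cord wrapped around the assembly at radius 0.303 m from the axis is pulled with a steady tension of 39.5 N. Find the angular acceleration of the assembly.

α ≈ 14.9 rad/s²

I = ½M₁R₁² + ½M₂R₂² = ½(3.95)(0.539)² + ½(4.96)(0.303)² = 0.8015 kg·m².
τ = F r = (39.5)(0.303) = 11.97 N·m.
α = τ/I = 11.97/0.8015 = 14.93 rad/s².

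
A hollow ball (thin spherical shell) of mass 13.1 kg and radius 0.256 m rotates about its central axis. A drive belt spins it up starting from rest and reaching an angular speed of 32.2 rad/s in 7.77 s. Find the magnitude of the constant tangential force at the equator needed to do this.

I = (2/3)MR² = (2/3)(13.1)(0.256)² = 0.5723 kg·m².
α = Δω/Δt = (32.2 − 0)/7.77 = 4.144 rad/s².
The required torque is τ = Iα = (0.5723)(4.144) = 2.372 N·m.
A tangential force at the equator gives τ = FR, so F = τ/R = 2.372/0.256 = 9.265 N.

F ≈ 9.27 N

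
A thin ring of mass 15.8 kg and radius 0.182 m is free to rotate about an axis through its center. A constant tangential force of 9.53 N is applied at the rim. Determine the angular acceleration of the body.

I = MR² = (15.8)(0.182)² = 0.5234 kg·m².
τ = F R = (9.53)(0.182) = 1.734 N·m.
Newton's second law for rotation, τ = Iα, gives α = τ/I = 1.734/0.5234 = 3.314 rad/s².

α ≈ 3.31 rad/s²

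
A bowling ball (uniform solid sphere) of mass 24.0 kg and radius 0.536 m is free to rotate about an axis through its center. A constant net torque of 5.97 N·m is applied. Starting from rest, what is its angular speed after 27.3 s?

ω ≈ 59.1 rad/s

I = (2/5)MR² = (2/5)(24.0)(0.536)² = 2.758 kg·m².
α = τ/I = 5.97/2.758 = 2.165 rad/s².
ω = ω₀ + αt = 0 + (2.165)(27.3) = 59.09 rad/s.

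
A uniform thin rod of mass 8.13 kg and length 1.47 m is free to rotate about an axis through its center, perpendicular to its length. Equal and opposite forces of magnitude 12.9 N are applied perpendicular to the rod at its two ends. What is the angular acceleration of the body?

I = (1/12)ML² = (1/12)(8.13)(1.47)² = 1.464 kg·m².
The couple gives τ = F·(L/2) + F·(L/2) = F L = (12.9)(1.47) = 18.96 N·m.
From τ = Iα: α = 18.96/1.464 = 12.95 rad/s².

α ≈ 13.0 rad/s²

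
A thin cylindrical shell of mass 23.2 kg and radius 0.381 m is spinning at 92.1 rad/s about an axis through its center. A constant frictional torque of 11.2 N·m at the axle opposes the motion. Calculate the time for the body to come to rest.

t ≈ 27.7 s

I = MR² = (23.2)(0.381)² = 3.368 kg·m².
The net torque has magnitude 11.2 N·m, opposing ω.
|α| = τ/I = 11.20/3.368 = 3.326 rad/s² (deceleration).
0 = ω₀ − |α|t ⇒ t = ω₀/|α| = 92.1/3.326 = 27.69 s.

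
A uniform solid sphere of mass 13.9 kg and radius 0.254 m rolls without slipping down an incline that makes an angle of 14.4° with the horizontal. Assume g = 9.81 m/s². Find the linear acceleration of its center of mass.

Translation along the incline: Mg sinθ − f = Ma.
Rotation about the center: fR = Iα with I = (2/5)MR². No-slip gives a = αR, so f = (I/R²)a = (2/5)M a.
Substituting: Mg sinθ = (1 + 0.4000)Ma, so a = g sinθ/(1 + 0.4000) = (9.81) sin 14.4° / 1.400 = 1.743 m/s².

a ≈ 1.74 m/s²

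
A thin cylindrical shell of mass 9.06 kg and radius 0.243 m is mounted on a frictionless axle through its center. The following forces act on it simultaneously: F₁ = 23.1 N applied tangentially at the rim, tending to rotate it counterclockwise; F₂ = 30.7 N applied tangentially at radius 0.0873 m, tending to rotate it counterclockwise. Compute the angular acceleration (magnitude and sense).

α ≈ 15.5 rad/s², counterclockwise

I = MR² = (9.06)(0.243)² = 0.5350 kg·m².
Taking counterclockwise as positive: τ₁ = +(23.1)(0.243) = +5.613 N·m; τ₂ = +(30.7)(0.0873) = +2.680 N·m.
Net torque τ = 8.293 N·m.
α = τ/I = 8.293/0.5350 = 15.50 rad/s².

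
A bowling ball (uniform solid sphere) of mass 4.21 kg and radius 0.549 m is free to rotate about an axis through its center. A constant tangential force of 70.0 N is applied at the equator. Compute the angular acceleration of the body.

I = (2/5)MR² = (2/5)(4.21)(0.549)² = 0.5076 kg·m².
τ = F R = (70.0)(0.549) = 38.43 N·m.
Newton's second law for rotation, τ = Iα, gives α = τ/I = 38.43/0.5076 = 75.72 rad/s².

α ≈ 75.7 rad/s²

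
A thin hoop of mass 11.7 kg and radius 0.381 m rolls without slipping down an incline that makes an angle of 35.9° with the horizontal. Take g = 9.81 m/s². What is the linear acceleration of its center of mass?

Translation along the incline: Mg sinθ − f = Ma.
Rotation about the center: fR = Iα with I = MR². No-slip gives a = αR, so f = (I/R²)a = M a.
Substituting: Mg sinθ = (1 + 1.000)Ma, so a = g sinθ/(1 + 1.000) = (9.81) sin 35.9° / 2.000 = 2.876 m/s².

a ≈ 2.88 m/s²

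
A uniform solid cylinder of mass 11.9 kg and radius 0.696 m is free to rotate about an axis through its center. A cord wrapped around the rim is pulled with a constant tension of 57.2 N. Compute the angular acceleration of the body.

I = ½MR² = (1/2)(11.9)(0.696)² = 2.882 kg·m².
τ = F R = (57.2)(0.696) = 39.81 N·m.
Newton's second law for rotation, τ = Iα, gives α = τ/I = 39.81/2.882 = 13.81 rad/s².

α ≈ 13.8 rad/s²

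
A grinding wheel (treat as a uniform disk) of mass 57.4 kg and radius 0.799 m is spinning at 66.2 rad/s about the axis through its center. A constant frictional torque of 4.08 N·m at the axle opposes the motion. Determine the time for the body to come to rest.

I = ½MR² = (1/2)(57.4)(0.799)² = 18.32 kg·m².
The net torque has magnitude 4.08 N·m, opposing ω.
|α| = τ/I = 4.080/18.32 = 0.2227 rad/s² (deceleration).
0 = ω₀ − |α|t ⇒ t = ω₀/|α| = 66.2/0.2227 = 297.3 s.

t ≈ 297 s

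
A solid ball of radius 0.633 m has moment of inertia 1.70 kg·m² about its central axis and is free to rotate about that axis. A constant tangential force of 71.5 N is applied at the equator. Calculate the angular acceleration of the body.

τ = F R = (71.5)(0.633) = 45.26 N·m.
Newton's second law for rotation, τ = Iα, gives α = τ/I = 45.26/1.700 = 26.62 rad/s².

α ≈ 26.6 rad/s²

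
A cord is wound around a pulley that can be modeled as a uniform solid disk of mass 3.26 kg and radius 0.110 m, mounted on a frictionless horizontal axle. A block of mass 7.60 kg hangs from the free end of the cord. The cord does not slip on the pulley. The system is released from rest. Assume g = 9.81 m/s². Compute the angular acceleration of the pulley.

α ≈ 73.4 rad/s²

I = ½MR² = (1/2)(3.26)(0.110)² = 0.01972 kg·m².
Block: mg − T = ma. Pulley: TR = Iα. No-slip: a = αR, so T = (I/R²)a = 1.630·a.
Then mg = (m + 1.630)a, so a = (7.60)(9.81)/(7.60 + 1.630) = 8.078 m/s².
α = a/R = 8.078/0.110 = 73.43 rad/s².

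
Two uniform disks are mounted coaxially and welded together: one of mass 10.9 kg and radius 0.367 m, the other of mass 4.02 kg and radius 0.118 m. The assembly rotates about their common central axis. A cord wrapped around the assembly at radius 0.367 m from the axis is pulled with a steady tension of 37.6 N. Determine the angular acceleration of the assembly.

α ≈ 18.1 rad/s²

I = ½M₁R₁² + ½M₂R₂² = ½(10.9)(0.367)² + ½(4.02)(0.118)² = 0.7620 kg·m².
τ = F r = (37.6)(0.367) = 13.80 N·m.
α = τ/I = 13.80/0.7620 = 18.11 rad/s².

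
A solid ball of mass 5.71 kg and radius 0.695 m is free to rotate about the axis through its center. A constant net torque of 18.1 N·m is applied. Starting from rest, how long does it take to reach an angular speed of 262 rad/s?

t ≈ 16.0 s

I = (2/5)MR² = (2/5)(5.71)(0.695)² = 1.103 kg·m².
α = τ/I = 18.1/1.103 = 16.41 rad/s².
ω = αt ⇒ t = ω/α = 262/16.41 = 15.97 s.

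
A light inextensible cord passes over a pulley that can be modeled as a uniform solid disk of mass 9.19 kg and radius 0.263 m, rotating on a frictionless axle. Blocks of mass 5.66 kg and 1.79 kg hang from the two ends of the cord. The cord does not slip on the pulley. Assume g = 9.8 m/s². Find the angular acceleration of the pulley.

α ≈ 12.0 rad/s²

I = ½MR² = (1/2)(9.19)(0.263)² = 0.3178 kg·m².
Heavier block: m₁g − T₁ = m₁a. Lighter block: T₂ − m₂g = m₂a.
Pulley: (T₁ − T₂)R = Iα = I(a/R), so T₁ − T₂ = (I/R²)a = (1/2)M_p a = 4.595·a.
Adding the three: (m₁ − m₂)g = (m₁ + m₂ + 4.595)a, so a = (5.66 − 1.79)(9.8)/(5.66 + 1.79 + 4.595) = 3.149 m/s².
α = a/R = 3.149/0.263 = 11.97 rad/s².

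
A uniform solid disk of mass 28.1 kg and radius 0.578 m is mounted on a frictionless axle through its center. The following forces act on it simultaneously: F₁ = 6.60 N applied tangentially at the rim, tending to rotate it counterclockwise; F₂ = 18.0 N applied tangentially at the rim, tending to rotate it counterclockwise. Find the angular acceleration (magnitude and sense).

I = ½MR² = (1/2)(28.1)(0.578)² = 4.694 kg·m².
Taking counterclockwise as positive: τ₁ = +(6.60)(0.578) = +3.815 N·m; τ₂ = +(18.0)(0.578) = +10.40 N·m.
Net torque τ = 14.22 N·m.
α = τ/I = 14.22/4.694 = 3.029 rad/s².

α ≈ 3.03 rad/s², counterclockwise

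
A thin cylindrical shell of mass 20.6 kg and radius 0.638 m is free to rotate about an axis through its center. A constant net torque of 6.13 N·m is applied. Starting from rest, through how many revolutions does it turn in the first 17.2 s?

≈ 17.2 revolutions

I = MR² = (20.6)(0.638)² = 8.385 kg·m².
α = τ/I = 6.13/8.385 = 0.7311 rad/s².
θ = ½αt² = ½(0.7311)(17.2)² = 108.1 rad.
Revolutions = θ/(2π) = 17.21.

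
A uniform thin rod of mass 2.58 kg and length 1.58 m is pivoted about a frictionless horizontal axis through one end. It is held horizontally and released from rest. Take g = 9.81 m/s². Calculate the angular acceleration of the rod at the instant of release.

About the pivot, I = (1/3)ML² = (1/3)(2.58)(1.58)² = 2.147 kg·m².
The weight acts at the center, a distance L/2 = 0.7900 m from the pivot; τ = Mg(L/2) = 19.99 N·m.
α = τ/I = 19.99/2.147 = 9.313 rad/s².
(Equivalently α = (3g/(2L)) = 9.313 rad/s².)

α ≈ 9.31 rad/s²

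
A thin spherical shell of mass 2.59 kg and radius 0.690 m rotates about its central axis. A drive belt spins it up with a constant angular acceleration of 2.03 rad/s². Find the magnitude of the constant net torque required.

I = (2/3)MR² = (2/3)(2.59)(0.690)² = 0.8221 kg·m².
τ = Iα = (0.8221)(2.030) = 1.669 N·m.

τ ≈ 1.67 N·m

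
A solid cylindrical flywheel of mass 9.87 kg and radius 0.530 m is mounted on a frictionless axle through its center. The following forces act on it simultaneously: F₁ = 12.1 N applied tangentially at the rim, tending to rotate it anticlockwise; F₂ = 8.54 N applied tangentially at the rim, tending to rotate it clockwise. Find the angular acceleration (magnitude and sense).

I = ½MR² = (1/2)(9.87)(0.530)² = 1.386 kg·m².
Taking anticlockwise as positive: τ₁ = +(12.1)(0.530) = +6.413 N·m; τ₂ = −(8.54)(0.530) = −4.526 N·m.
Net torque τ = 1.887 N·m.
α = τ/I = 1.887/1.386 = 1.361 rad/s².

α ≈ 1.36 rad/s², anticlockwise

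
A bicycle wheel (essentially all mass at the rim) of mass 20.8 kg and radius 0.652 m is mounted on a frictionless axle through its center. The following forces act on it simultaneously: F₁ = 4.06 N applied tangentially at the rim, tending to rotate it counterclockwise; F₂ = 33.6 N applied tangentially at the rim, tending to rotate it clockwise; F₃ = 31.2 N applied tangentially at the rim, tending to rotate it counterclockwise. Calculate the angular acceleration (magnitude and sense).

α ≈ 0.122 rad/s², counterclockwise

I = MR² = (20.8)(0.652)² = 8.842 kg·m².
Taking counterclockwise as positive: τ₁ = +(4.06)(0.652) = +2.647 N·m; τ₂ = −(33.6)(0.652) = −21.91 N·m; τ₃ = +(31.2)(0.652) = +20.34 N·m.
Net torque τ = 1.082 N·m.
α = τ/I = 1.082/8.842 = 0.1224 rad/s².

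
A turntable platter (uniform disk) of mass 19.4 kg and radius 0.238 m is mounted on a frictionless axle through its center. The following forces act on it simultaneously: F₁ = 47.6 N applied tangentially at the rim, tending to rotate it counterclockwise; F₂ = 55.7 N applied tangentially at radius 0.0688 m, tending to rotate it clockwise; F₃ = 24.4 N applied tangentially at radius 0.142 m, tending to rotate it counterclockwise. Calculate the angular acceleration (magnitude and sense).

α ≈ 19.9 rad/s², counterclockwise

I = ½MR² = (1/2)(19.4)(0.238)² = 0.5494 kg·m².
Taking counterclockwise as positive: τ₁ = +(47.6)(0.238) = +11.33 N·m; τ₂ = −(55.7)(0.0688) = −3.832 N·m; τ₃ = +(24.4)(0.142) = +3.465 N·m.
Net torque τ = 10.96 N·m.
α = τ/I = 10.96/0.5494 = 19.95 rad/s².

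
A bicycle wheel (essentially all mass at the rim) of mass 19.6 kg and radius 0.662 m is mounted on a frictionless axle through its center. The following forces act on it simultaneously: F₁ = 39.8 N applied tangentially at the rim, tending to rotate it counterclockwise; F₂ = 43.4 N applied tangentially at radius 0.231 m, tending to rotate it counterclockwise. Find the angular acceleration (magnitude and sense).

I = MR² = (19.6)(0.662)² = 8.590 kg·m².
Taking counterclockwise as positive: τ₁ = +(39.8)(0.662) = +26.35 N·m; τ₂ = +(43.4)(0.231) = +10.03 N·m.
Net torque τ = 36.37 N·m.
α = τ/I = 36.37/8.590 = 4.235 rad/s².

α ≈ 4.23 rad/s², counterclockwise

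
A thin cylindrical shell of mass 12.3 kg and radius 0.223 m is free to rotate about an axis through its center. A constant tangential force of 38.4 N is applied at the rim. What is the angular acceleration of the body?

α ≈ 14.0 rad/s²

I = MR² = (12.3)(0.223)² = 0.6117 kg·m².
τ = F R = (38.4)(0.223) = 8.563 N·m.
From τ = Iα: α = 8.563/0.6117 = 14.00 rad/s².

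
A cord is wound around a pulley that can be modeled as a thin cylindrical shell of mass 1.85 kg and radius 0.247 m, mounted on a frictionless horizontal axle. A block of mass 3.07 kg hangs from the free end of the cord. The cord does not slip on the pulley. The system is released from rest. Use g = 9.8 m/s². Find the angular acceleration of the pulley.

I = MR² = (1.85)(0.247)² = 0.1129 kg·m².
Block: mg − T = ma. Pulley: TR = Iα. No-slip: a = αR, so T = (I/R²)a = 1.850·a.
Then mg = (m + 1.850)a, so a = (3.07)(9.8)/(3.07 + 1.850) = 6.115 m/s².
α = a/R = 6.115/0.247 = 24.76 rad/s².

α ≈ 24.8 rad/s²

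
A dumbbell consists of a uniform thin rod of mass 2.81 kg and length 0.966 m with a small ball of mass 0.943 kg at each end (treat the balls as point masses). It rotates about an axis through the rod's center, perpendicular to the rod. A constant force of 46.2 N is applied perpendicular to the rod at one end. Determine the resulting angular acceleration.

I_rod = (1/12)ML² = (1/12)(2.81)(0.966)² = 0.2185 kg·m².
I_balls = 2·m·(L/2)² = 2(0.943)(0.4830)² = 0.4400 kg·m².
Total I = 0.6585 kg·m².
τ = F·(L/2) = (46.2)(0.483) = 22.31 N·m.
α = τ/I = 22.31/0.6585 = 33.89 rad/s².

α ≈ 33.9 rad/s²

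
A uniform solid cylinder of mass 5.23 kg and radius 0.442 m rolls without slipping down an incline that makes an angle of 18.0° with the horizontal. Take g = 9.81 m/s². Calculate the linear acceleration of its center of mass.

a ≈ 2.02 m/s²

Translation along the incline: Mg sinθ − f = Ma.
Rotation about the center: fR = Iα with I = ½MR². No-slip gives a = αR, so f = (I/R²)a = (1/2)M a.
Substituting: Mg sinθ = (1 + 0.5000)Ma, so a = g sinθ/(1 + 0.5000) = (9.81) sin 18.0° / 1.500 = 2.021 m/s².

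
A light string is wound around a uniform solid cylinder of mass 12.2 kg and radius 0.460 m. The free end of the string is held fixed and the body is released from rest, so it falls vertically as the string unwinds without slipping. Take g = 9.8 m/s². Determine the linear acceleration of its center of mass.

Translation: Mg − T = Ma. Rotation about the center: TR = Iα with I = ½MR².
With a = αR: T = (I/R²)a = (1/2)M a, so Mg = (1 + 0.5000)Ma.
a = g/(1 + 0.5000) = 9.8/1.500 = 6.533 m/s².

a ≈ 6.53 m/s²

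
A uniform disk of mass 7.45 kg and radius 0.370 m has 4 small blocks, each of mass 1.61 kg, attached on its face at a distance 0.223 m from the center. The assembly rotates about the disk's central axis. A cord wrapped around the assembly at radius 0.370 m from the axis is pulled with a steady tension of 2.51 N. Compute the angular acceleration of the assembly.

α ≈ 1.12 rad/s²

I_disk = ½MR² = ½(7.45)(0.370)² = 0.5100 kg·m².
I_blocks = 4·m·r² = 4(1.61)(0.223)² = 0.3203 kg·m².
Total I = 0.8302 kg·m².
τ = F r = (2.51)(0.370) = 0.9287 N·m.
α = τ/I = 0.9287/0.8302 = 1.119 rad/s².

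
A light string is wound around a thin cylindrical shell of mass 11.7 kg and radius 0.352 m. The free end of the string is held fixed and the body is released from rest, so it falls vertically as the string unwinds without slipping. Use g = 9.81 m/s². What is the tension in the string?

Translation: Mg − T = Ma. Rotation about the center: TR = Iα with I = MR².
With a = αR: T = (I/R²)a = M a, so Mg = (1 + 1.000)Ma.
a = g/(1 + 1.000) = 9.81/2.000 = 4.905 m/s².
T = 1.000·M·a = (1.000)(11.7)(4.905) = 57.39 N.

T ≈ 57.4 N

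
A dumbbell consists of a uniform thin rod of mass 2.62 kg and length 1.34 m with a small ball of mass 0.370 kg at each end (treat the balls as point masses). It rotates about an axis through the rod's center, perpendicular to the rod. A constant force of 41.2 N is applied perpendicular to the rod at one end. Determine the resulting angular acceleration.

α ≈ 38.1 rad/s²

I_rod = (1/12)ML² = (1/12)(2.62)(1.34)² = 0.3920 kg·m².
I_balls = 2·m·(L/2)² = 2(0.370)(0.6700)² = 0.3322 kg·m².
Total I = 0.7242 kg·m².
τ = F·(L/2) = (41.2)(0.670) = 27.60 N·m.
α = τ/I = 27.60/0.7242 = 38.12 rad/s².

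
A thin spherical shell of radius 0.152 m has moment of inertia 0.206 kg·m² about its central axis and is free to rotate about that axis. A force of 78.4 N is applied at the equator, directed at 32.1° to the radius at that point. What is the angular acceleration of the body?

Only the tangential component produces torque: τ = F R sinθ = (78.4)(0.152) sin 32.1° = 6.333 N·m.
Newton's second law for rotation, τ = Iα, gives α = τ/I = 6.333/0.2060 = 30.74 rad/s².

α ≈ 30.7 rad/s²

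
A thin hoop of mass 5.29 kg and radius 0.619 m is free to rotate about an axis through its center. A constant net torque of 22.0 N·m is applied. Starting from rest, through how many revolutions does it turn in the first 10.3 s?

I = MR² = (5.29)(0.619)² = 2.027 kg·m².
α = τ/I = 22.0/2.027 = 10.85 rad/s².
θ = ½αt² = ½(10.85)(10.3)² = 575.7 rad.
Revolutions = θ/(2π) = 91.63.

≈ 91.6 revolutions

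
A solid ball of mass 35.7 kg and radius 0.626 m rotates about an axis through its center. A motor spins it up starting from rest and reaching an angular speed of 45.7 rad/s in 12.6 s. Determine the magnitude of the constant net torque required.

I = (2/5)MR² = (2/5)(35.7)(0.626)² = 5.596 kg·m².
α = Δω/Δt = (45.7 − 0)/12.6 = 3.627 rad/s².
τ = Iα = (5.596)(3.627) = 20.30 N·m.

τ ≈ 20.3 N·m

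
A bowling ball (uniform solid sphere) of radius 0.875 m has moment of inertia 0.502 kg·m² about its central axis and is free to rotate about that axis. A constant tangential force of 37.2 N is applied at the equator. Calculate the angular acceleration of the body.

α ≈ 64.8 rad/s²

τ = F R = (37.2)(0.875) = 32.55 N·m.
From τ = Iα: α = 32.55/0.5020 = 64.84 rad/s².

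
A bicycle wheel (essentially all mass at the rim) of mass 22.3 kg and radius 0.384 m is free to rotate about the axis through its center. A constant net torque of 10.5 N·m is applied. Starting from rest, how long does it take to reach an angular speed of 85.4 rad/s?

t ≈ 26.7 s

I = MR² = (22.3)(0.384)² = 3.288 kg·m².
α = τ/I = 10.5/3.288 = 3.193 rad/s².
ω = αt ⇒ t = ω/α = 85.4/3.193 = 26.74 s.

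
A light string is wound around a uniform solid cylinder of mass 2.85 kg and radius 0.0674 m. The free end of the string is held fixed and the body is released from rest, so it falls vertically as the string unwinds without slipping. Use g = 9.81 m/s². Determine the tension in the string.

Translation: Mg − T = Ma. Rotation about the center: TR = Iα with I = ½MR².
With a = αR: T = (I/R²)a = (1/2)M a, so Mg = (1 + 0.5000)Ma.
a = g/(1 + 0.5000) = 9.81/1.500 = 6.540 m/s².
T = 0.5000·M·a = (0.5000)(2.85)(6.540) = 9.319 N.

T ≈ 9.32 N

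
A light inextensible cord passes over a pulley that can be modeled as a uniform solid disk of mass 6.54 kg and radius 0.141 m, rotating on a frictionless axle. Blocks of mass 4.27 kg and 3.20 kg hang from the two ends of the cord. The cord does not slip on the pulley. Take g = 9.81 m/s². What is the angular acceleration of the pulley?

I = ½MR² = (1/2)(6.54)(0.141)² = 0.06501 kg·m².
Heavier block: m₁g − T₁ = m₁a. Lighter block: T₂ − m₂g = m₂a.
Pulley: (T₁ − T₂)R = Iα = I(a/R), so T₁ − T₂ = (I/R²)a = (1/2)M_p a = 3.270·a.
Adding the three: (m₁ − m₂)g = (m₁ + m₂ + 3.270)a, so a = (4.27 − 3.20)(9.81)/(4.27 + 3.20 + 3.270) = 0.9773 m/s².
α = a/R = 0.9773/0.141 = 6.932 rad/s².

α ≈ 6.93 rad/s²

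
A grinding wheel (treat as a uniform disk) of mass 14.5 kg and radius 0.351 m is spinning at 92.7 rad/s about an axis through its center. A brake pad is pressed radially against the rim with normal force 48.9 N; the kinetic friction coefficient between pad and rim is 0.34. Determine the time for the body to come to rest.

t ≈ 14.2 s

I = ½MR² = (1/2)(14.5)(0.351)² = 0.8932 kg·m².
Friction force f = μN = (0.34)(48.9) = 16.63 N at the rim; torque magnitude τ = fR = 5.836 N·m, opposing ω.
|α| = τ/I = 5.836/0.8932 = 6.533 rad/s² (deceleration).
0 = ω₀ − |α|t ⇒ t = ω₀/|α| = 92.7/6.533 = 14.19 s.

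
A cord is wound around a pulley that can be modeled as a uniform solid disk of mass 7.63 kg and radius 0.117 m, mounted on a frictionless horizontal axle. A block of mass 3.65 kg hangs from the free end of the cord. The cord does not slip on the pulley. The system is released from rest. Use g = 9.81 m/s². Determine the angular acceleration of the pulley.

I = ½MR² = (1/2)(7.63)(0.117)² = 0.05222 kg·m².
Block: mg − T = ma. Pulley: TR = Iα. No-slip: a = αR, so T = (I/R²)a = 3.815·a.
Then mg = (m + 3.815)a, so a = (3.65)(9.81)/(3.65 + 3.815) = 4.797 m/s².
α = a/R = 4.797/0.117 = 41.00 rad/s².

α ≈ 41.0 rad/s²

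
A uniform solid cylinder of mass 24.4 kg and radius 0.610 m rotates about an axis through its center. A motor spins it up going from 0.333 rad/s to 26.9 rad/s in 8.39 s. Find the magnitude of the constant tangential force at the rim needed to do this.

F ≈ 23.6 N

I = ½MR² = (1/2)(24.4)(0.610)² = 4.540 kg·m².
α = Δω/Δt = (26.9 − 0.333)/8.39 = 3.167 rad/s².
The required torque is τ = Iα = (4.540)(3.167) = 14.37 N·m.
A tangential force at the rim gives τ = FR, so F = τ/R = 14.37/0.610 = 23.57 N.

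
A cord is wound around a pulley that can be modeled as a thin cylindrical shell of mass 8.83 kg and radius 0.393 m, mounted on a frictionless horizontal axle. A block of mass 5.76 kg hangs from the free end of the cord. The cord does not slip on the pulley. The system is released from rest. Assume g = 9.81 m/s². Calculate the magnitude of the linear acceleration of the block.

I = MR² = (8.83)(0.393)² = 1.364 kg·m².
Block: mg − T = ma. Pulley: TR = Iα. No-slip: a = αR, so T = (I/R²)a = 8.830·a.
Then mg = (m + 8.830)a, so a = (5.76)(9.81)/(5.76 + 8.830) = 3.873 m/s².

a ≈ 3.87 m/s²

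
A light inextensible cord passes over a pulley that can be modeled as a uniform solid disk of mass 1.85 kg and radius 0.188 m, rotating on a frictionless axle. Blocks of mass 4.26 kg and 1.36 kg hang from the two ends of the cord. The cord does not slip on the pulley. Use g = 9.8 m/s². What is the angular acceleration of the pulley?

I = ½MR² = (1/2)(1.85)(0.188)² = 0.03269 kg·m².
Heavier block: m₁g − T₁ = m₁a. Lighter block: T₂ − m₂g = m₂a.
Pulley: (T₁ − T₂)R = Iα = I(a/R), so T₁ − T₂ = (I/R²)a = (1/2)M_p a = 0.9250·a.
Adding the three: (m₁ − m₂)g = (m₁ + m₂ + 0.9250)a, so a = (4.26 − 1.36)(9.8)/(4.26 + 1.36 + 0.9250) = 4.342 m/s².
α = a/R = 4.342/0.188 = 23.10 rad/s².

α ≈ 23.1 rad/s²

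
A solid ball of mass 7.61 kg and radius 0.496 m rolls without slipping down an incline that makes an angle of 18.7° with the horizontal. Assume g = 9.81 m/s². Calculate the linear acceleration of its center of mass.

a ≈ 2.25 m/s²

Translation along the incline: Mg sinθ − f = Ma.
Rotation about the center: fR = Iα with I = (2/5)MR². No-slip gives a = αR, so f = (I/R²)a = (2/5)M a.
Substituting: Mg sinθ = (1 + 0.4000)Ma, so a = g sinθ/(1 + 0.4000) = (9.81) sin 18.7° / 1.400 = 2.247 m/s².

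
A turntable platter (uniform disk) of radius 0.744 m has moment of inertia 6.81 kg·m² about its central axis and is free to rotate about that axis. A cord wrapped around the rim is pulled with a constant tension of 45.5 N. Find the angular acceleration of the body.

α ≈ 4.97 rad/s²

τ = F R = (45.5)(0.744) = 33.85 N·m.
From τ = Iα: α = 33.85/6.810 = 4.971 rad/s².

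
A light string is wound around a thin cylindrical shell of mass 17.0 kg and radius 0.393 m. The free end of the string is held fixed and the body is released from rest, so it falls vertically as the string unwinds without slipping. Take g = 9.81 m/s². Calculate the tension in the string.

Translation: Mg − T = Ma. Rotation about the center: TR = Iα with I = MR².
With a = αR: T = (I/R²)a = M a, so Mg = (1 + 1.000)Ma.
a = g/(1 + 1.000) = 9.81/2.000 = 4.905 m/s².
T = 1.000·M·a = (1.000)(17.0)(4.905) = 83.39 N.

T ≈ 83.4 N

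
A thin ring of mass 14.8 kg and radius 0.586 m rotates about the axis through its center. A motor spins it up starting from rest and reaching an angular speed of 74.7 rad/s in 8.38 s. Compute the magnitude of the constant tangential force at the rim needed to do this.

F ≈ 77.3 N

I = MR² = (14.8)(0.586)² = 5.082 kg·m².
α = Δω/Δt = (74.7 − 0)/8.38 = 8.914 rad/s².
The required torque is τ = Iα = (5.082)(8.914) = 45.30 N·m.
A tangential force at the rim gives τ = FR, so F = τ/R = 45.30/0.586 = 77.31 N.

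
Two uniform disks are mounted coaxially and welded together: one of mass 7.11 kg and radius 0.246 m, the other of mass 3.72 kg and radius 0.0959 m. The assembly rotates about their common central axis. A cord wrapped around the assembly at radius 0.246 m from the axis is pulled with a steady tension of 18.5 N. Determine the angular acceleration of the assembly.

I = ½M₁R₁² + ½M₂R₂² = ½(7.11)(0.246)² + ½(3.72)(0.0959)² = 0.2322 kg·m².
τ = F r = (18.5)(0.246) = 4.551 N·m.
α = τ/I = 4.551/0.2322 = 19.60 rad/s².

α ≈ 19.6 rad/s²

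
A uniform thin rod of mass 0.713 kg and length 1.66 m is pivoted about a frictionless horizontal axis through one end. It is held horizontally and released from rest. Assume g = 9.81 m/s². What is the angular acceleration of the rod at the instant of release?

α ≈ 8.86 rad/s²

About the pivot, I = (1/3)ML² = (1/3)(0.713)(1.66)² = 0.6549 kg·m².
The weight acts at the center, a distance L/2 = 0.8300 m from the pivot; τ = Mg(L/2) = 5.805 N·m.
α = τ/I = 5.805/0.6549 = 8.864 rad/s².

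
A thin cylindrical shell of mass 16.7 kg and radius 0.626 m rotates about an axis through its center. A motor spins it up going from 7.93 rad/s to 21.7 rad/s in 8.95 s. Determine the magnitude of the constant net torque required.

τ ≈ 10.1 N·m

I = MR² = (16.7)(0.626)² = 6.544 kg·m².
α = Δω/Δt = (21.7 − 7.93)/8.95 = 1.539 rad/s².
τ = Iα = (6.544)(1.539) = 10.07 N·m.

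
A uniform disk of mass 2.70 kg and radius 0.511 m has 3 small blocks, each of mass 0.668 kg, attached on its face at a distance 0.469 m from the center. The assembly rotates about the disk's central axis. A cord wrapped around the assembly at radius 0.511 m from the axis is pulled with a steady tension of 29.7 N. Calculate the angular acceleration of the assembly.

I_disk = ½MR² = ½(2.70)(0.511)² = 0.3525 kg·m².
I_blocks = 3·m·r² = 3(0.668)(0.469)² = 0.4408 kg·m².
Total I = 0.7933 kg·m².
τ = F r = (29.7)(0.511) = 15.18 N·m.
α = τ/I = 15.18/0.7933 = 19.13 rad/s².

α ≈ 19.1 rad/s²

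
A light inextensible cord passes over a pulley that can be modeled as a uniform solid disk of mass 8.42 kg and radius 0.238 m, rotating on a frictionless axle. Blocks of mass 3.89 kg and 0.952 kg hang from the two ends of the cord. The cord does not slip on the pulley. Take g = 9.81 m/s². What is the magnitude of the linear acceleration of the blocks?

I = ½MR² = (1/2)(8.42)(0.238)² = 0.2385 kg·m².
Heavier block: m₁g − T₁ = m₁a. Lighter block: T₂ − m₂g = m₂a.
Pulley: (T₁ − T₂)R = Iα = I(a/R), so T₁ − T₂ = (I/R²)a = (1/2)M_p a = 4.210·a.
Adding the three: (m₁ − m₂)g = (m₁ + m₂ + 4.210)a, so a = (3.89 − 0.952)(9.81)/(3.89 + 0.952 + 4.210) = 3.184 m/s².

a ≈ 3.18 m/s²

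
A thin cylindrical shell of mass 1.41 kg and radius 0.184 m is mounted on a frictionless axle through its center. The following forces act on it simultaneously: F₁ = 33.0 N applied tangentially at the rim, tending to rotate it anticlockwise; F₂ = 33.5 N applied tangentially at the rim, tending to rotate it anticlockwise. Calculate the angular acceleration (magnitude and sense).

I = MR² = (1.41)(0.184)² = 0.04774 kg·m².
Taking anticlockwise as positive: τ₁ = +(33.0)(0.184) = +6.072 N·m; τ₂ = +(33.5)(0.184) = +6.164 N·m.
Net torque τ = 12.24 N·m.
α = τ/I = 12.24/0.04774 = 256.3 rad/s².

α ≈ 256 rad/s², anticlockwise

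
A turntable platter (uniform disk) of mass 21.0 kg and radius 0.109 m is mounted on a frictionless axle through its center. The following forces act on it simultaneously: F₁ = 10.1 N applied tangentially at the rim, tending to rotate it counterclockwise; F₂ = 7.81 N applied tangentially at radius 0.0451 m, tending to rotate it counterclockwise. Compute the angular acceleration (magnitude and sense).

I = ½MR² = (1/2)(21.0)(0.109)² = 0.1248 kg·m².
Taking counterclockwise as positive: τ₁ = +(10.1)(0.109) = +1.101 N·m; τ₂ = +(7.81)(0.0451) = +0.3522 N·m.
Net torque τ = 1.453 N·m.
α = τ/I = 1.453/0.1248 = 11.65 rad/s².

α ≈ 11.6 rad/s², counterclockwise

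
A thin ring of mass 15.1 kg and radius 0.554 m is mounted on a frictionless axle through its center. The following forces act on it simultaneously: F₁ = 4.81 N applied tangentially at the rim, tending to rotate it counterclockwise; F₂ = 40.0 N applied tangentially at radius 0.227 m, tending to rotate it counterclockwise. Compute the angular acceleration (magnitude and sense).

α ≈ 2.53 rad/s², counterclockwise

I = MR² = (15.1)(0.554)² = 4.634 kg·m².
Taking counterclockwise as positive: τ₁ = +(4.81)(0.554) = +2.665 N·m; τ₂ = +(40.0)(0.227) = +9.080 N·m.
Net torque τ = 11.74 N·m.
α = τ/I = 11.74/4.634 = 2.534 rad/s².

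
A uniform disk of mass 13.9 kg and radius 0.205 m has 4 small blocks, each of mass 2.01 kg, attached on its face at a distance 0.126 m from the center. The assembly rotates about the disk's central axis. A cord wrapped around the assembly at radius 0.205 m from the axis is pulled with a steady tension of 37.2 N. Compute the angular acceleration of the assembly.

I_disk = ½MR² = ½(13.9)(0.205)² = 0.2921 kg·m².
I_blocks = 4·m·r² = 4(2.01)(0.126)² = 0.1276 kg·m².
Total I = 0.4197 kg·m².
τ = F r = (37.2)(0.205) = 7.626 N·m.
α = τ/I = 7.626/0.4197 = 18.17 rad/s².

α ≈ 18.2 rad/s²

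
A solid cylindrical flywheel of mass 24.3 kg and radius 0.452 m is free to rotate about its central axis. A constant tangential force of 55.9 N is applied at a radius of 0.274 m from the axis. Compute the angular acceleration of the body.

I = ½MR² = (1/2)(24.3)(0.452)² = 2.482 kg·m².
τ = F·r = (55.9)(0.274) = 15.32 N·m.
Newton's second law for rotation, τ = Iα, gives α = τ/I = 15.32/2.482 = 6.170 rad/s².

α ≈ 6.17 rad/s²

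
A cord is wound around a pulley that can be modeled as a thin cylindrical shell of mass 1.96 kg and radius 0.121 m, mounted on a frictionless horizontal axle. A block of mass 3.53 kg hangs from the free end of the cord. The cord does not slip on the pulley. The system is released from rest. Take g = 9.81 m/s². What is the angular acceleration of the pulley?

α ≈ 52.1 rad/s²

I = MR² = (1.96)(0.121)² = 0.02870 kg·m².
Block: mg − T = ma. Pulley: TR = Iα. No-slip: a = αR, so T = (I/R²)a = 1.960·a.
Then mg = (m + 1.960)a, so a = (3.53)(9.81)/(3.53 + 1.960) = 6.308 m/s².
α = a/R = 6.308/0.121 = 52.13 rad/s².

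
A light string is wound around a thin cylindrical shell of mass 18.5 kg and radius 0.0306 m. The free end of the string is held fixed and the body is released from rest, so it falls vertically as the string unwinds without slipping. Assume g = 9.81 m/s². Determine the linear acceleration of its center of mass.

a ≈ 4.91 m/s²

Translation: Mg − T = Ma. Rotation about the center: TR = Iα with I = MR².
With a = αR: T = (I/R²)a = M a, so Mg = (1 + 1.000)Ma.
a = g/(1 + 1.000) = 9.81/2.000 = 4.905 m/s².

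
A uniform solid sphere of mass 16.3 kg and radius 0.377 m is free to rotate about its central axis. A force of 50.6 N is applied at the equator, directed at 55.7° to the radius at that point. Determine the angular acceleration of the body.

α ≈ 17.0 rad/s²

I = (2/5)MR² = (2/5)(16.3)(0.377)² = 0.9267 kg·m².
Only the tangential component produces torque: τ = F R sinθ = (50.6)(0.377) sin 55.7° = 15.76 N·m.
From τ = Iα: α = 15.76/0.9267 = 17.01 rad/s².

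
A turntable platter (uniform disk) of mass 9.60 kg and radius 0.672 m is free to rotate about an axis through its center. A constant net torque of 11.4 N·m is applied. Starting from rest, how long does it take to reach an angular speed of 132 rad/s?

I = ½MR² = (1/2)(9.60)(0.672)² = 2.168 kg·m².
α = τ/I = 11.4/2.168 = 5.259 rad/s².
ω = αt ⇒ t = ω/α = 132/5.259 = 25.10 s.

t ≈ 25.1 s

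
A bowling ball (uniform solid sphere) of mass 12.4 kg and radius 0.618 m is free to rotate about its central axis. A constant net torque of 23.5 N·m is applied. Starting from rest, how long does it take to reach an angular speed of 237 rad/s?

I = (2/5)MR² = (2/5)(12.4)(0.618)² = 1.894 kg·m².
α = τ/I = 23.5/1.894 = 12.41 rad/s².
ω = αt ⇒ t = ω/α = 237/12.41 = 19.10 s.

t ≈ 19.1 s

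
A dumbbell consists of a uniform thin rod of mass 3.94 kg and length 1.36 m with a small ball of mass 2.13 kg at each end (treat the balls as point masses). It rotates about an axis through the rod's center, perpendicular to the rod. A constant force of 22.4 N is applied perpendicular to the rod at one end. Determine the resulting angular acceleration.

α ≈ 5.91 rad/s²

I_rod = (1/12)ML² = (1/12)(3.94)(1.36)² = 0.6073 kg·m².
I_balls = 2·m·(L/2)² = 2(2.13)(0.6800)² = 1.970 kg·m².
Total I = 2.577 kg·m².
τ = F·(L/2) = (22.4)(0.680) = 15.23 N·m.
α = τ/I = 15.23/2.577 = 5.910 rad/s².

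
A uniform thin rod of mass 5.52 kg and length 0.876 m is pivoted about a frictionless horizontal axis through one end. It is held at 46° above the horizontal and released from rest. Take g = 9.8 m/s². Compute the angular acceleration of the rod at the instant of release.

α ≈ 11.7 rad/s²

About the pivot, I = (1/3)ML² = (1/3)(5.52)(0.876)² = 1.412 kg·m².
The weight acts at the center, a distance L/2 = 0.4380 m from the pivot; τ = Mg(L/2) cos 46° = 16.46 N·m.
α = τ/I = 16.46/1.412 = 11.66 rad/s².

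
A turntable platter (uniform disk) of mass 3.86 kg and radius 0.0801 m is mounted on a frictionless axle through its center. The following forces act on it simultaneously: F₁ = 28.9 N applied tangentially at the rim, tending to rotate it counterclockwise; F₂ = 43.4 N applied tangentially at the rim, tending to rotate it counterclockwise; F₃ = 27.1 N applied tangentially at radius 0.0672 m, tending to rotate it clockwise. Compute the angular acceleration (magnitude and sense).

I = ½MR² = (1/2)(3.86)(0.0801)² = 0.01238 kg·m².
Taking counterclockwise as positive: τ₁ = +(28.9)(0.0801) = +2.315 N·m; τ₂ = +(43.4)(0.0801) = +3.476 N·m; τ₃ = −(27.1)(0.0672) = −1.821 N·m.
Net torque τ = 3.970 N·m.
α = τ/I = 3.970/0.01238 = 320.6 rad/s².

α ≈ 321 rad/s², counterclockwise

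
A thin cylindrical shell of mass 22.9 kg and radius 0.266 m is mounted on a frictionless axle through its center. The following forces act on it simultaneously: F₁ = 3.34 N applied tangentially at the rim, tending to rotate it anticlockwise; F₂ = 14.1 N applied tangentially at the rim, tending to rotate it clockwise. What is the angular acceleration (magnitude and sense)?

α ≈ 1.77 rad/s², clockwise

I = MR² = (22.9)(0.266)² = 1.620 kg·m².
Taking anticlockwise as positive: τ₁ = +(3.34)(0.266) = +0.8884 N·m; τ₂ = −(14.1)(0.266) = −3.751 N·m.
Net torque τ = -2.862 N·m.
α = τ/I = -2.862/1.620 = -1.766 rad/s².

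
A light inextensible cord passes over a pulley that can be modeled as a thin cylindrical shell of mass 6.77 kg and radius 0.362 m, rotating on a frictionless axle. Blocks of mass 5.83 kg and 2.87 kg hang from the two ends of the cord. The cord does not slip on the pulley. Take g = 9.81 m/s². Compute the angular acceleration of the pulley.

α ≈ 5.19 rad/s²

I = MR² = (6.77)(0.362)² = 0.8872 kg·m².
Heavier block: m₁g − T₁ = m₁a. Lighter block: T₂ − m₂g = m₂a.
Pulley: (T₁ − T₂)R = Iα = I(a/R), so T₁ − T₂ = (I/R²)a = 1·M_p a = 6.770·a.
Adding the three: (m₁ − m₂)g = (m₁ + m₂ + 6.770)a, so a = (5.83 − 2.87)(9.81)/(5.83 + 2.87 + 6.770) = 1.877 m/s².
α = a/R = 1.877/0.362 = 5.185 rad/s².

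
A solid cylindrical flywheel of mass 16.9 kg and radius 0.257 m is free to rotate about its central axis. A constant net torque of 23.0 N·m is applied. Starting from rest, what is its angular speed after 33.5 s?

ω ≈ 1380 rad/s

I = ½MR² = (1/2)(16.9)(0.257)² = 0.5581 kg·m².
α = τ/I = 23.0/0.5581 = 41.21 rad/s².
ω = ω₀ + αt = 0 + (41.21)(33.5) = 1381 rad/s.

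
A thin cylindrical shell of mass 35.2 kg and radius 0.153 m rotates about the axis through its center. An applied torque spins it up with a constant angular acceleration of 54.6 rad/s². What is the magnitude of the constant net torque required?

I = MR² = (35.2)(0.153)² = 0.8240 kg·m².
τ = Iα = (0.8240)(54.60) = 44.99 N·m.

τ ≈ 45.0 N·m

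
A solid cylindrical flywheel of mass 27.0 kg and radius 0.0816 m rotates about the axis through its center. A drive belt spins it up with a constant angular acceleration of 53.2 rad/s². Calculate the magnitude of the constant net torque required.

τ ≈ 4.78 N·m

I = ½MR² = (1/2)(27.0)(0.0816)² = 0.08989 kg·m².
τ = Iα = (0.08989)(53.20) = 4.782 N·m.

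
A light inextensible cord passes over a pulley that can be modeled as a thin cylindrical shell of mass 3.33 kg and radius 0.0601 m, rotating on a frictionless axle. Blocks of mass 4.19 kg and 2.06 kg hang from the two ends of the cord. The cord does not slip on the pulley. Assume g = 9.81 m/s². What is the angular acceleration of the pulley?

I = MR² = (3.33)(0.0601)² = 0.01203 kg·m².
Heavier block: m₁g − T₁ = m₁a. Lighter block: T₂ − m₂g = m₂a.
Pulley: (T₁ − T₂)R = Iα = I(a/R), so T₁ − T₂ = (I/R²)a = 1·M_p a = 3.330·a.
Adding the three: (m₁ − m₂)g = (m₁ + m₂ + 3.330)a, so a = (4.19 − 2.06)(9.81)/(4.19 + 2.06 + 3.330) = 2.181 m/s².
α = a/R = 2.181/0.0601 = 36.29 rad/s².

α ≈ 36.3 rad/s²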